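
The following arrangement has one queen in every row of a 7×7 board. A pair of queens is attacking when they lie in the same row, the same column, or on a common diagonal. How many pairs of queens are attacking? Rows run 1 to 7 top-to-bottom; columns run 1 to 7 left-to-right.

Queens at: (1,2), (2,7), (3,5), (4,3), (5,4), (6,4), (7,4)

5

Same column: (5,4)–(6,4) (column 4); (5,4)–(7,4) (column 4); (6,4)–(7,4) (column 4).
Same diagonal: (2,7)–(5,4) (|2−5| = |7−4| = 3); (4,3)–(5,4) (|4−5| = |3−4| = 1).
Total attacking pairs: 5.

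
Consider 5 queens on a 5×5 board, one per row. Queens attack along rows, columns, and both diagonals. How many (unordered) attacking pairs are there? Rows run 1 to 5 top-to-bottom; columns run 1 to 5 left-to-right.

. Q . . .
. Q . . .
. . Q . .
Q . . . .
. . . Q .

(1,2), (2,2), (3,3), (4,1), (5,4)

Same column: (1,2)–(2,2) (column 2).
Same diagonal: (2,2)–(3,3) (|2−3| = |2−3| = 1).
Total attacking pairs: 2.

2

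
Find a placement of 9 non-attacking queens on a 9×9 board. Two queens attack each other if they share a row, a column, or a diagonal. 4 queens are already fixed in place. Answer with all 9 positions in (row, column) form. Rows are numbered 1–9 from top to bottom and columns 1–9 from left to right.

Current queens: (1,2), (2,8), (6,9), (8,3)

(1,2) (2,8) (3,1) (4,4) (5,7) (6,9) (7,6) (8,3) (9,5)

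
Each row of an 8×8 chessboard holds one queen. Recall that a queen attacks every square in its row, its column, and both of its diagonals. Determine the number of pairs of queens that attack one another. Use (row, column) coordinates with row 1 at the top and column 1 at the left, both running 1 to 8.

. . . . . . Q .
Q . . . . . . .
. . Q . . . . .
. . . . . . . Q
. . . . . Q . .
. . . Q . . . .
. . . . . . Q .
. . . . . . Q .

5

Same column: (1,7)–(7,7) (column 7); (1,7)–(8,7) (column 7); (7,7)–(8,7) (column 7).
Same diagonal: (2,1)–(8,7) (|2−8| = |1−7| = 6); (3,3)–(7,7) (|3−7| = |3−7| = 4).
Total attacking pairs: 5.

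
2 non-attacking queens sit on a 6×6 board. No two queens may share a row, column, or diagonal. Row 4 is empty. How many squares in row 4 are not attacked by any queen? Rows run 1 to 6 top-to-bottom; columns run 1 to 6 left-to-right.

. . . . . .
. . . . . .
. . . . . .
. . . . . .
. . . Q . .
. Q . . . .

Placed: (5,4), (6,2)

2

(5,4) attacks row 4 at column 4 and diagonals 3, 5.
(6,2) attacks row 4 at column 2 and diagonals 4.
Attacked columns: {2, 3, 4, 5}. Safe: {1, 6}.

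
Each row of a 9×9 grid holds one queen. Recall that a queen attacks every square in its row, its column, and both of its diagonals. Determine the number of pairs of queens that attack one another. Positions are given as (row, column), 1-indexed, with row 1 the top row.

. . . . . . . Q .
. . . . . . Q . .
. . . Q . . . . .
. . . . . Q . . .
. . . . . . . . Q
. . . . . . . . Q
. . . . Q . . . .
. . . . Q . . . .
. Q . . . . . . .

3

Same column: (5,9)–(6,9) (column 9); (7,5)–(8,5) (column 5).
Same diagonal: (1,8)–(2,7) (|1−2| = |8−7| = 1).
Total attacking pairs: 3.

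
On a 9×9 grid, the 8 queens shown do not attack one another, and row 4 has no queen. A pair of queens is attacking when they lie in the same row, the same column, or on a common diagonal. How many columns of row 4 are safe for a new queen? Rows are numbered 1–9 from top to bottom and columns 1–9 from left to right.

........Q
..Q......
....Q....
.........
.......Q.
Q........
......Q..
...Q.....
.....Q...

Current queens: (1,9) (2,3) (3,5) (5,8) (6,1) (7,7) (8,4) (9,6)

1

(1,9) attacks row 4 at column 9 and diagonals 6.
(2,3) attacks row 4 at column 3 and diagonals 1, 5.
(3,5) attacks row 4 at column 5 and diagonals 4, 6.
(5,8) attacks row 4 at column 8 and diagonals 7, 9.
(6,1) attacks row 4 at column 1 and diagonals 3.
(7,7) attacks row 4 at column 7 and diagonals 4.
(8,4) attacks row 4 at column 4 and diagonals 8.
(9,6) attacks row 4 at column 6 and diagonals 1.
Attacked columns: {1, 3, 4, 5, 6, 7, 8, 9}. Safe: {2}.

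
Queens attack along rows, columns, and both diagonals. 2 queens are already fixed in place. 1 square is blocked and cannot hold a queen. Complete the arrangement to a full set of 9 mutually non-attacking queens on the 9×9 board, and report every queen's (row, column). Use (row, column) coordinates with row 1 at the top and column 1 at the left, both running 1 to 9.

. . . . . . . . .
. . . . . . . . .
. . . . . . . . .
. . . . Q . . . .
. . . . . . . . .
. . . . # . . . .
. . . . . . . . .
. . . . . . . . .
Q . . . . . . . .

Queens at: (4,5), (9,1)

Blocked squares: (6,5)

Row 1: attacked by (4,5)→{2,5,8}; (9,1)→{1,9}. Safe: 3, 4, 6, 7. Place at column 6.
Row 2: attacked by (1,6)→{5,6,7}; (4,5)→{3,5,7}; (9,1)→{1,8}. Safe: 2, 4, 9. Place at column 4.
Row 3: attacked by (1,6)→{4,6,8}; (2,4)→{3,4,5}; (4,5)→{4,5,6}; (9,1)→{1,7}. Safe: 2, 9. Place at column 9.
Row 5: attacked by (1,6)→{2,6}; (2,4)→{1,4,7}; (3,9)→{7,9}; (4,5)→{4,5,6}; (9,1)→{1,5}. Safe: 3, 8. Place at column 8.
Row 6: attacked by (1,6)→{1,6}; (2,4)→{4,8}; (3,9)→{6,9}; (4,5)→{3,5,7}; (5,8)→{7,8,9}; (9,1)→{1,4}. Blocked: 5. Safe: 2. Place at column 2.
Row 7: attacked by (1,6)→{6}; (2,4)→{4,9}; (3,9)→{5,9}; (4,5)→{2,5,8}; (5,8)→{6,8}; (6,2)→{1,2,3}; (9,1)→{1,3}. Safe: 7. Place at column 7.
Row 8: attacked by (1,6)→{6}; (2,4)→{4}; (3,9)→{4,9}; (4,5)→{1,5,9}; (5,8)→{5,8}; (6,2)→{2,4}; (7,7)→{6,7,8}; (9,1)→{1,2}. Safe: 3. Place at column 3.
Columns [6, 4, 9, 5, 8, 2, 7, 3, 1], r−c [-5, -2, -6, -1, -3, 4, 0, 5, 8], r+c [7, 6, 12, 9, 13, 8, 14, 11, 10] are all distinct, so no two queens attack.

(1,6) (2,4) (3,9) (4,5) (5,8) (6,2) (7,7) (8,3) (9,1)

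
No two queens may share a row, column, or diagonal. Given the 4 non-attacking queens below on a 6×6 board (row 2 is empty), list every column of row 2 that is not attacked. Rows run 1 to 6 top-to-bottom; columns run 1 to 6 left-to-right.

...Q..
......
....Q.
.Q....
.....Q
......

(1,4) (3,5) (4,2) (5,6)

columns 1

(1,4) attacks row 2 at column 4 and diagonals 3, 5.
(3,5) attacks row 2 at column 5 and diagonals 4, 6.
(4,2) attacks row 2 at column 2 and diagonals 4.
(5,6) attacks row 2 at column 6 and diagonals 3.
Attacked columns: {2, 3, 4, 5, 6}. Safe: {1}.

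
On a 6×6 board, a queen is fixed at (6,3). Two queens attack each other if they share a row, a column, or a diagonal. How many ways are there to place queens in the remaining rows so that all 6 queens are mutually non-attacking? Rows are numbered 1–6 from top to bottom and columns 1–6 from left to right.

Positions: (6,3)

1

Branch on row 1: col 1 → 0; col 2 → 0; col 4 → 1; col 5 → 0; col 6 → 0.
Sum: 0 + 0 + 1 + 0 + 0 = 1.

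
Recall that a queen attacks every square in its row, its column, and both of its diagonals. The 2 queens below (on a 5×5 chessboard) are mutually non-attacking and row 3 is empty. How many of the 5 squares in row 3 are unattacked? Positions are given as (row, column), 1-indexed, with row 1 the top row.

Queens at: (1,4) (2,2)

1

(1,4) attacks row 3 at column 4 and diagonals 2.
(2,2) attacks row 3 at column 2 and diagonals 1, 3.
Attacked columns: {1, 2, 3, 4}. Safe: {5}.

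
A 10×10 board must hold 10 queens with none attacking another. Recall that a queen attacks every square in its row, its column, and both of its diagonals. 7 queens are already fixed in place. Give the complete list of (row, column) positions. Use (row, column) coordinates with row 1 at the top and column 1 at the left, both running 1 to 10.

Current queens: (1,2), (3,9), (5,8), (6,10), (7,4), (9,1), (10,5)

(1,2) (2,7) (3,9) (4,3) (5,8) (6,10) (7,4) (8,6) (9,1) (10,5)

Row 2: attacked by (1,2)→{1,2,3}; (3,9)→{8,9,10}; (5,8)→{5,8}; (6,10)→{6,10}; (7,4)→{4,9}; (9,1)→{1,8}; (10,5)→{5}. Safe: 7. Place at column 7.
Row 4: attacked by (1,2)→{2,5}; (2,7)→{5,7,9}; (3,9)→{8,9,10}; (5,8)→{7,8,9}; (6,10)→{8,10}; (7,4)→{1,4,7}; (9,1)→{1,6}; (10,5)→{5}. Safe: 3. Place at column 3.
Row 8: attacked by (1,2)→{2,9}; (2,7)→{1,7}; (3,9)→{4,9}; (4,3)→{3,7}; (5,8)→{5,8}; (6,10)→{8,10}; (7,4)→{3,4,5}; (9,1)→{1,2}; (10,5)→{3,5,7}. Safe: 6. Place at column 6.
Columns [2, 7, 9, 3, 8, 10, 4, 6, 1, 5], r−c [-1, -5, -6, 1, -3, -4, 3, 2, 8, 5], r+c [3, 9, 12, 7, 13, 16, 11, 14, 10, 15] are all distinct, so no two queens attack.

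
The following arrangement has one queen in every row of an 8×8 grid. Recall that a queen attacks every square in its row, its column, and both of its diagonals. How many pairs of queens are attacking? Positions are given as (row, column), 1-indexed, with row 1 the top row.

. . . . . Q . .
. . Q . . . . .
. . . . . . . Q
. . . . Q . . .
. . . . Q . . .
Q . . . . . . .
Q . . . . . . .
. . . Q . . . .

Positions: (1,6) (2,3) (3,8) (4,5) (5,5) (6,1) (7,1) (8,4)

Same column: (4,5)–(5,5) (column 5); (6,1)–(7,1) (column 1).
Same diagonal: (1,6)–(3,8) (|1−3| = |6−8| = 2); (1,6)–(6,1) (|1−6| = |6−1| = 5); (2,3)–(4,5) (|2−4| = |3−5| = 2).
Total attacking pairs: 5.

5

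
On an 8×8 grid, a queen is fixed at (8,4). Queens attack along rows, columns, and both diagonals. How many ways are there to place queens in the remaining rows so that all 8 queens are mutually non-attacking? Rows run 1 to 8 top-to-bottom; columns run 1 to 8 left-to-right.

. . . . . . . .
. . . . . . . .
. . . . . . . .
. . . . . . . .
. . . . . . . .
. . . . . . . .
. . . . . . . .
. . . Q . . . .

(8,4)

Branch on row 1: col 1 → 1; col 2 → 3; col 3 → 3; col 5 → 3; col 6 → 4; col 7 → 3; col 8 → 1.
Sum: 1 + 3 + 3 + 3 + 4 + 3 + 1 = 18.

18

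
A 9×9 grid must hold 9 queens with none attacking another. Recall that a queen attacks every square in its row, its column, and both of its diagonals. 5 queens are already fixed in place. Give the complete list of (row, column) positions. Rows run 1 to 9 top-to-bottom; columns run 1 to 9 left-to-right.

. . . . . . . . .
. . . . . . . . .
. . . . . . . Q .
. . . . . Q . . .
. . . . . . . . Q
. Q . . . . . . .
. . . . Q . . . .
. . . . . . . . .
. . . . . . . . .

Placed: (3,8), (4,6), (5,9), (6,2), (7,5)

(1,1) (2,3) (3,8) (4,6) (5,9) (6,2) (7,5) (8,7) (9,4)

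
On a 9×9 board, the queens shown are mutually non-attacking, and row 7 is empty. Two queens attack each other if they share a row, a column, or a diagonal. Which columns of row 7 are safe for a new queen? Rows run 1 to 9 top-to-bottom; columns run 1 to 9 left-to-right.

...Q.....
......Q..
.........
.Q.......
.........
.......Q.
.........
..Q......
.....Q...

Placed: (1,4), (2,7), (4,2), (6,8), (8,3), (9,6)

columns 1

(1,4) attacks row 7 at column 4.
(2,7) attacks row 7 at column 7 and diagonals 2.
(4,2) attacks row 7 at column 2 and diagonals 5.
(6,8) attacks row 7 at column 8 and diagonals 7, 9.
(8,3) attacks row 7 at column 3 and diagonals 2, 4.
(9,6) attacks row 7 at column 6 and diagonals 4, 8.
Attacked columns: {2, 3, 4, 5, 6, 7, 8, 9}. Safe: {1}.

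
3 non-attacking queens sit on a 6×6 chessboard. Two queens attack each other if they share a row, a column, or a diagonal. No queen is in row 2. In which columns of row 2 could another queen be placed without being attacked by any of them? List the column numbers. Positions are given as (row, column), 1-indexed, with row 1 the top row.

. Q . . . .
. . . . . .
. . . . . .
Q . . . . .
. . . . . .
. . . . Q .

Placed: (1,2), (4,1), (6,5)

columns 4, 6

(1,2) attacks row 2 at column 2 and diagonals 1, 3.
(4,1) attacks row 2 at column 1 and diagonals 3.
(6,5) attacks row 2 at column 5 and diagonals 1.
Attacked columns: {1, 2, 3, 5}. Safe: {4, 6}.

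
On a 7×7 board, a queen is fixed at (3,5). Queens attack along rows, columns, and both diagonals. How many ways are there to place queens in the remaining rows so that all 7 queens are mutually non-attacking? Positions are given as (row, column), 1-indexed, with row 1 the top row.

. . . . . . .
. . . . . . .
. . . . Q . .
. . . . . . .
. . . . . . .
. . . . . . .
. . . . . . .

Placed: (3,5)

6

Branch on row 1: col 1 → 1; col 2 → 1; col 4 → 2; col 6 → 2.
Sum: 1 + 1 + 2 + 2 = 6.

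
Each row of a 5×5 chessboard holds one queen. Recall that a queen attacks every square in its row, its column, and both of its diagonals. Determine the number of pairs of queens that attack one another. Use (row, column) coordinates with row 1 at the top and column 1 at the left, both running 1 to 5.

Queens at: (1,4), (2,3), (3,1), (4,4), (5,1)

3

Same column: (1,4)–(4,4) (column 4); (3,1)–(5,1) (column 1).
Same diagonal: (1,4)–(2,3) (|1−2| = |4−3| = 1).
Total attacking pairs: 3.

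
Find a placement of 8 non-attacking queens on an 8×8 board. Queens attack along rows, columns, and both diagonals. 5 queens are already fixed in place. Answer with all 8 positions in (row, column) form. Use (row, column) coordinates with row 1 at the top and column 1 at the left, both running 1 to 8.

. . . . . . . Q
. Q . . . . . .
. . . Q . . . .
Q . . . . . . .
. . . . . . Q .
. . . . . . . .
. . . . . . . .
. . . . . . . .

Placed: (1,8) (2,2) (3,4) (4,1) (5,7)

(1,8) (2,2) (3,4) (4,1) (5,7) (6,5) (7,3) (8,6)

Row 6: attacked by (1,8)→{3,8}; (2,2)→{2,6}; (3,4)→{1,4,7}; (4,1)→{1,3}; (5,7)→{6,7,8}. Safe: 5. Place at column 5.
Row 7: attacked by (1,8)→{2,8}; (2,2)→{2,7}; (3,4)→{4,8}; (4,1)→{1,4}; (5,7)→{5,7}; (6,5)→{4,5,6}. Safe: 3. Place at column 3.
Row 8: attacked by (1,8)→{1,8}; (2,2)→{2,8}; (3,4)→{4}; (4,1)→{1,5}; (5,7)→{4,7}; (6,5)→{3,5,7}; (7,3)→{2,3,4}. Safe: 6. Place at column 6.
Columns [8, 2, 4, 1, 7, 5, 3, 6], r−c [-7, 0, -1, 3, -2, 1, 4, 2], r+c [9, 4, 7, 5, 12, 11, 10, 14] are all distinct, so no two queens attack.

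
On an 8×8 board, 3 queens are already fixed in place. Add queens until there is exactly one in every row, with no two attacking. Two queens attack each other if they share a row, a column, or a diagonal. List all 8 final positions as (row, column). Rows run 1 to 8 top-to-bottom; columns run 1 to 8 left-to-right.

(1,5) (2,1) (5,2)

Row 3: attacked by (1,5)→{3,5,7}; (2,1)→{1,2}; (5,2)→{2,4}. Safe: 6, 8. Place at column 8.
Row 4: attacked by (1,5)→{2,5,8}; (2,1)→{1,3}; (3,8)→{7,8}; (5,2)→{1,2,3}. Safe: 4, 6. Place at column 4.
Row 6: attacked by (1,5)→{5}; (2,1)→{1,5}; (3,8)→{5,8}; (4,4)→{2,4,6}; (5,2)→{1,2,3}. Safe: 7. Place at column 7.
Row 7: attacked by (1,5)→{5}; (2,1)→{1,6}; (3,8)→{4,8}; (4,4)→{1,4,7}; (5,2)→{2,4}; (6,7)→{6,7,8}. Safe: 3. Place at column 3.
Row 8: attacked by (1,5)→{5}; (2,1)→{1,7}; (3,8)→{3,8}; (4,4)→{4,8}; (5,2)→{2,5}; (6,7)→{5,7}; (7,3)→{2,3,4}. Safe: 6. Place at column 6.
Columns [5, 1, 8, 4, 2, 7, 3, 6], r−c [-4, 1, -5, 0, 3, -1, 4, 2], r+c [6, 3, 11, 8, 7, 13, 10, 14] are all distinct, so no two queens attack.

(1,5) (2,1) (3,8) (4,4) (5,2) (6,7) (7,3) (8,6)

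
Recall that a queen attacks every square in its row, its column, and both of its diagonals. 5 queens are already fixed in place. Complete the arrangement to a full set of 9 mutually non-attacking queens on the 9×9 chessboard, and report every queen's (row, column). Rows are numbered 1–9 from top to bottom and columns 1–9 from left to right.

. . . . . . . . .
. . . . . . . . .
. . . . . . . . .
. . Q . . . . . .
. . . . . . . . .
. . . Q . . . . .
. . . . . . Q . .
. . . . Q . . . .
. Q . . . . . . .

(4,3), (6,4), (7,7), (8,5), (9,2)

(1,8) (2,6) (3,9) (4,3) (5,1) (6,4) (7,7) (8,5) (9,2)

Row 1: attacked by (4,3)→{3,6}; (6,4)→{4,9}; (7,7)→{1,7}; (8,5)→{5}; (9,2)→{2}. Safe: 8. Place at column 8.
Row 2: attacked by (1,8)→{7,8,9}; (4,3)→{1,3,5}; (6,4)→{4,8}; (7,7)→{2,7}; (8,5)→{5}; (9,2)→{2,9}. Safe: 6. Place at column 6.
Row 3: attacked by (1,8)→{6,8}; (2,6)→{5,6,7}; (4,3)→{2,3,4}; (6,4)→{1,4,7}; (7,7)→{3,7}; (8,5)→{5}; (9,2)→{2,8}. Safe: 9. Place at column 9.
Row 5: attacked by (1,8)→{4,8}; (2,6)→{3,6,9}; (3,9)→{7,9}; (4,3)→{2,3,4}; (6,4)→{3,4,5}; (7,7)→{5,7,9}; (8,5)→{2,5,8}; (9,2)→{2,6}. Safe: 1. Place at column 1.
Columns [8, 6, 9, 3, 1, 4, 7, 5, 2], r−c [-7, -4, -6, 1, 4, 2, 0, 3, 7], r+c [9, 8, 12, 7, 6, 10, 14, 13, 11] are all distinct, so no two queens attack.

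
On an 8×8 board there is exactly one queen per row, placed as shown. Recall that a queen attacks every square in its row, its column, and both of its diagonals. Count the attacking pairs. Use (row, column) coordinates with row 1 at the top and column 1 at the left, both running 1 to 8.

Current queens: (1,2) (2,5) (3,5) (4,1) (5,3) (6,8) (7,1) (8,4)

Same column: (2,5)–(3,5) (column 5); (4,1)–(7,1) (column 1).
Same diagonal: (3,5)–(5,3) (|3−5| = |5−3| = 2); (3,5)–(6,8) (|3−6| = |5−8| = 3); (3,5)–(7,1) (|3−7| = |5−1| = 4); (5,3)–(7,1) (|5−7| = |3−1| = 2).
Total attacking pairs: 6.

6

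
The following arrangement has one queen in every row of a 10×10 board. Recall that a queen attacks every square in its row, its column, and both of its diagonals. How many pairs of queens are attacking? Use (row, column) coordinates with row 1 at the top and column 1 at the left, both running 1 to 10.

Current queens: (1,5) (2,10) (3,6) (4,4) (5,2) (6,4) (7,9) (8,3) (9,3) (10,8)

Same column: (4,4)–(6,4) (column 4); (8,3)–(9,3) (column 3).
Same diagonal: (2,10)–(9,3) (|2−9| = |10−3| = 7); (6,4)–(10,8) (|6−10| = |4−8| = 4).
Total attacking pairs: 4.

4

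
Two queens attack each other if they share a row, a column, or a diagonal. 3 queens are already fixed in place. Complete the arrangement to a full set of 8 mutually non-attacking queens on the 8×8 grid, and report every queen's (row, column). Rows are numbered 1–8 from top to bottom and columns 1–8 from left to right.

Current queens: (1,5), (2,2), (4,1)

Row 3: attacked by (1,5)→{3,5,7}; (2,2)→{1,2,3}; (4,1)→{1,2}. Safe: 4, 6, 8. Place at column 6.
Row 5: attacked by (1,5)→{1,5}; (2,2)→{2,5}; (3,6)→{4,6,8}; (4,1)→{1,2}. Safe: 3, 7. Place at column 7.
Row 6: attacked by (1,5)→{5}; (2,2)→{2,6}; (3,6)→{3,6}; (4,1)→{1,3}; (5,7)→{6,7,8}. Safe: 4. Place at column 4.
Row 7: attacked by (1,5)→{5}; (2,2)→{2,7}; (3,6)→{2,6}; (4,1)→{1,4}; (5,7)→{5,7}; (6,4)→{3,4,5}. Safe: 8. Place at column 8.
Row 8: attacked by (1,5)→{5}; (2,2)→{2,8}; (3,6)→{1,6}; (4,1)→{1,5}; (5,7)→{4,7}; (6,4)→{2,4,6}; (7,8)→{7,8}. Safe: 3. Place at column 3.
Columns [5, 2, 6, 1, 7, 4, 8, 3], r−c [-4, 0, -3, 3, -2, 2, -1, 5], r+c [6, 4, 9, 5, 12, 10, 15, 11] are all distinct, so no two queens attack.

(1,5) (2,2) (3,6) (4,1) (5,7) (6,4) (7,8) (8,3)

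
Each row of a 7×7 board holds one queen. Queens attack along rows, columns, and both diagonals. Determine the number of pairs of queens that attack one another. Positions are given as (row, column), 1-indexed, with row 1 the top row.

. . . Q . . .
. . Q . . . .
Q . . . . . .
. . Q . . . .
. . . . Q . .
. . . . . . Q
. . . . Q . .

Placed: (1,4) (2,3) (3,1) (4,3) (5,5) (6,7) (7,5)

5

Same column: (2,3)–(4,3) (column 3); (5,5)–(7,5) (column 5).
Same diagonal: (1,4)–(2,3) (|1−2| = |4−3| = 1); (2,3)–(6,7) (|2−6| = |3−7| = 4); (3,1)–(7,5) (|3−7| = |1−5| = 4).
Total attacking pairs: 5.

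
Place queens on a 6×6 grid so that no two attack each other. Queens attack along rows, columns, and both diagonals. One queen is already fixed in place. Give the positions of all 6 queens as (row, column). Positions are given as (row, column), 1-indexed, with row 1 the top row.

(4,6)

Row 1: attacked by (4,6)→{3,6}. Safe: 1, 2, 4, 5. Place at column 5.
Row 2: attacked by (1,5)→{4,5,6}; (4,6)→{4,6}. Safe: 1, 2, 3. Place at column 3.
Row 3: attacked by (1,5)→{3,5}; (2,3)→{2,3,4}; (4,6)→{5,6}. Safe: 1. Place at column 1.
Row 5: attacked by (1,5)→{1,5}; (2,3)→{3,6}; (3,1)→{1,3}; (4,6)→{5,6}. Safe: 2, 4. Place at column 4.
Row 6: attacked by (1,5)→{5}; (2,3)→{3}; (3,1)→{1,4}; (4,6)→{4,6}; (5,4)→{3,4,5}. Safe: 2. Place at column 2.
Columns [5, 3, 1, 6, 4, 2], r−c [-4, -1, 2, -2, 1, 4], r+c [6, 5, 4, 10, 9, 8] are all distinct, so no two queens attack.

(1,5) (2,3) (3,1) (4,6) (5,4) (6,2)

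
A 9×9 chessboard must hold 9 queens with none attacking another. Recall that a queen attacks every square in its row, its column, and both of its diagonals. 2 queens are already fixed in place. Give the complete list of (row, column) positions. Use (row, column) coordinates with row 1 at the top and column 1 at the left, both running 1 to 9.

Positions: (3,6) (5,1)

(1,7) (2,2) (3,6) (4,3) (5,1) (6,8) (7,5) (8,9) (9,4)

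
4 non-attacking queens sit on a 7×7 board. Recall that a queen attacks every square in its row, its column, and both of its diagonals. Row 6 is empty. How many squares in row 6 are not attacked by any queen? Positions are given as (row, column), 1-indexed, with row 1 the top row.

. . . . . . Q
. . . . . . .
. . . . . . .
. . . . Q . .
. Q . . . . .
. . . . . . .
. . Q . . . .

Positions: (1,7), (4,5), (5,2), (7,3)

(1,7) attacks row 6 at column 7 and diagonals 2.
(4,5) attacks row 6 at column 5 and diagonals 3, 7.
(5,2) attacks row 6 at column 2 and diagonals 1, 3.
(7,3) attacks row 6 at column 3 and diagonals 2, 4.
Attacked columns: {1, 2, 3, 4, 5, 7}. Safe: {6}.

1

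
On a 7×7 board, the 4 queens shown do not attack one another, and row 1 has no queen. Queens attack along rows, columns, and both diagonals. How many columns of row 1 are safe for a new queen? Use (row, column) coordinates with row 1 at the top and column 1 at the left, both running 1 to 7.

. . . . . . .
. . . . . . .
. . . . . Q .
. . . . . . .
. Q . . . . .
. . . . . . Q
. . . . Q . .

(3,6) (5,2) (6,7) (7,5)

(3,6) attacks row 1 at column 6 and diagonals 4.
(5,2) attacks row 1 at column 2 and diagonals 6.
(6,7) attacks row 1 at column 7 and diagonals 2.
(7,5) attacks row 1 at column 5.
Attacked columns: {2, 4, 5, 6, 7}. Safe: {1, 3}.

2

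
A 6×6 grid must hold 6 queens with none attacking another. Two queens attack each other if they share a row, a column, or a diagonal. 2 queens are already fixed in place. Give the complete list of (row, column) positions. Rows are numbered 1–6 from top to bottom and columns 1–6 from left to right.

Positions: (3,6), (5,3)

Row 1: attacked by (3,6)→{4,6}; (5,3)→{3}. Safe: 1, 2, 5. Place at column 2.
Row 2: attacked by (1,2)→{1,2,3}; (3,6)→{5,6}; (5,3)→{3,6}. Safe: 4. Place at column 4.
Row 4: attacked by (1,2)→{2,5}; (2,4)→{2,4,6}; (3,6)→{5,6}; (5,3)→{2,3,4}. Safe: 1. Place at column 1.
Row 6: attacked by (1,2)→{2}; (2,4)→{4}; (3,6)→{3,6}; (4,1)→{1,3}; (5,3)→{2,3,4}. Safe: 5. Place at column 5.
Columns [2, 4, 6, 1, 3, 5], r−c [-1, -2, -3, 3, 2, 1], r+c [3, 6, 9, 5, 8, 11] are all distinct, so no two queens attack.

(1,2) (2,4) (3,6) (4,1) (5,3) (6,5)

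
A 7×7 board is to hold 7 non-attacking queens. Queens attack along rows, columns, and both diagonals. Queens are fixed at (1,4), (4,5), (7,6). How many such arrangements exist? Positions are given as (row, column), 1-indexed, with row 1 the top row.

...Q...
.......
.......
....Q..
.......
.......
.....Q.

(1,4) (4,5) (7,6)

1

Branch on row 2: col 2 → 1.
Sum: 1 = 1.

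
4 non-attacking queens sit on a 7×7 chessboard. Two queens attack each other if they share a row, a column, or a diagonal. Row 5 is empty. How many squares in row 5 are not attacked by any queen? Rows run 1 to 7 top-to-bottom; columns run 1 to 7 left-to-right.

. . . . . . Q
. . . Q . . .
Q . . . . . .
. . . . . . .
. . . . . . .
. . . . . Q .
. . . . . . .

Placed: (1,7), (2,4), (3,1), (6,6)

1

(1,7) attacks row 5 at column 7 and diagonals 3.
(2,4) attacks row 5 at column 4 and diagonals 1, 7.
(3,1) attacks row 5 at column 1 and diagonals 3.
(6,6) attacks row 5 at column 6 and diagonals 5, 7.
Attacked columns: {1, 3, 4, 5, 6, 7}. Safe: {2}.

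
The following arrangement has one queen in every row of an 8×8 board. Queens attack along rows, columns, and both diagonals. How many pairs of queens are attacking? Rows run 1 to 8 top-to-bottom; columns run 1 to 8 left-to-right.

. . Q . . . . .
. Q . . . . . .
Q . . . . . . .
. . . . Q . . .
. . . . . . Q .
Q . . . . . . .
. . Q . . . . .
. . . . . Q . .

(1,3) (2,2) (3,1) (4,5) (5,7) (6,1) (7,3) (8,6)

7

Same column: (1,3)–(7,3) (column 3); (3,1)–(6,1) (column 1).
Same diagonal: (1,3)–(2,2) (|1−2| = |3−2| = 1); (1,3)–(3,1) (|1−3| = |3−1| = 2); (1,3)–(5,7) (|1−5| = |3−7| = 4); (2,2)–(3,1) (|2−3| = |2−1| = 1); (3,1)–(8,6) (|3−8| = |1−6| = 5).
Total attacking pairs: 7.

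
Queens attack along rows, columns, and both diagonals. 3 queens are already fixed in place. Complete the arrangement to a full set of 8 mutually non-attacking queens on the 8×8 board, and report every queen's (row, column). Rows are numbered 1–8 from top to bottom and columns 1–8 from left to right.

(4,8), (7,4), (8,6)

Row 1: attacked by (4,8)→{5,8}; (7,4)→{4}; (8,6)→{6}. Safe: 1, 2, 3, 7. Place at column 3.
Row 2: attacked by (1,3)→{2,3,4}; (4,8)→{6,8}; (7,4)→{4}; (8,6)→{6}. Safe: 1, 5, 7. Place at column 7.
Row 3: attacked by (1,3)→{1,3,5}; (2,7)→{6,7,8}; (4,8)→{7,8}; (7,4)→{4,8}; (8,6)→{1,6}. Safe: 2. Place at column 2.
Row 5: attacked by (1,3)→{3,7}; (2,7)→{4,7}; (3,2)→{2,4}; (4,8)→{7,8}; (7,4)→{2,4,6}; (8,6)→{3,6}. Safe: 1, 5. Place at column 5.
Row 6: attacked by (1,3)→{3,8}; (2,7)→{3,7}; (3,2)→{2,5}; (4,8)→{6,8}; (5,5)→{4,5,6}; (7,4)→{3,4,5}; (8,6)→{4,6,8}. Safe: 1. Place at column 1.
Columns [3, 7, 2, 8, 5, 1, 4, 6], r−c [-2, -5, 1, -4, 0, 5, 3, 2], r+c [4, 9, 5, 12, 10, 7, 11, 14] are all distinct, so no two queens attack.

(1,3) (2,7) (3,2) (4,8) (5,5) (6,1) (7,4) (8,6)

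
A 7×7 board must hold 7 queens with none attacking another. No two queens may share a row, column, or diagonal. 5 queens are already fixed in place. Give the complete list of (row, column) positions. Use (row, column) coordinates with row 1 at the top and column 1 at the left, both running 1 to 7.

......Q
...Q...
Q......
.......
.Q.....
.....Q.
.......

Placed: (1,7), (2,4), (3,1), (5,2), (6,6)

(1,7) (2,4) (3,1) (4,5) (5,2) (6,6) (7,3)

Row 4: attacked by (1,7)→{4,7}; (2,4)→{2,4,6}; (3,1)→{1,2}; (5,2)→{1,2,3}; (6,6)→{4,6}. Safe: 5. Place at column 5.
Row 7: attacked by (1,7)→{1,7}; (2,4)→{4}; (3,1)→{1,5}; (4,5)→{2,5}; (5,2)→{2,4}; (6,6)→{5,6,7}. Safe: 3. Place at column 3.
Columns [7, 4, 1, 5, 2, 6, 3], r−c [-6, -2, 2, -1, 3, 0, 4], r+c [8, 6, 4, 9, 7, 12, 10] are all distinct, so no two queens attack.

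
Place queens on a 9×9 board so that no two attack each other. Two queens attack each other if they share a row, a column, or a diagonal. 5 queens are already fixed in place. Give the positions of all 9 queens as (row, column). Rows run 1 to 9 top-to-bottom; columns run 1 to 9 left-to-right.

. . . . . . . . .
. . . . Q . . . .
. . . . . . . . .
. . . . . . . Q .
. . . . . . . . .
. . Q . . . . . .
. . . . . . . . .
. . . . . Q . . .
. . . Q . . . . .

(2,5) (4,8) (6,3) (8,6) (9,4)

Row 1: attacked by (2,5)→{4,5,6}; (4,8)→{5,8}; (6,3)→{3,8}; (8,6)→{6}; (9,4)→{4}. Safe: 1, 2, 7, 9. Place at column 7.
Row 3: attacked by (1,7)→{5,7,9}; (2,5)→{4,5,6}; (4,8)→{7,8,9}; (6,3)→{3,6}; (8,6)→{1,6}; (9,4)→{4}. Safe: 2. Place at column 2.
Row 5: attacked by (1,7)→{3,7}; (2,5)→{2,5,8}; (3,2)→{2,4}; (4,8)→{7,8,9}; (6,3)→{2,3,4}; (8,6)→{3,6,9}; (9,4)→{4,8}. Safe: 1. Place at column 1.
Row 7: attacked by (1,7)→{1,7}; (2,5)→{5}; (3,2)→{2,6}; (4,8)→{5,8}; (5,1)→{1,3}; (6,3)→{2,3,4}; (8,6)→{5,6,7}; (9,4)→{2,4,6}. Safe: 9. Place at column 9.
Columns [7, 5, 2, 8, 1, 3, 9, 6, 4], r−c [-6, -3, 1, -4, 4, 3, -2, 2, 5], r+c [8, 7, 5, 12, 6, 9, 16, 14, 13] are all distinct, so no two queens attack.

(1,7) (2,5) (3,2) (4,8) (5,1) (6,3) (7,9) (8,6) (9,4)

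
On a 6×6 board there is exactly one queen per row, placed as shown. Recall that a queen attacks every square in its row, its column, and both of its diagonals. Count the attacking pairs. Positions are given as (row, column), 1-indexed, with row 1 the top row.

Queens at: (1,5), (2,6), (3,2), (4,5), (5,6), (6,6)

Same column: (1,5)–(4,5) (column 5); (2,6)–(5,6) (column 6); (2,6)–(6,6) (column 6); (5,6)–(6,6) (column 6).
Same diagonal: (1,5)–(2,6) (|1−2| = |5−6| = 1); (4,5)–(5,6) (|4−5| = |5−6| = 1).
Total attacking pairs: 6.

6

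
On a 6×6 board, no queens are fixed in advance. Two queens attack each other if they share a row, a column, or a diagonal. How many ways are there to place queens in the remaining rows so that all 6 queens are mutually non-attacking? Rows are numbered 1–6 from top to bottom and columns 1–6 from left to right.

4

Branch on row 1: col 1 → 0; col 2 → 1; col 3 → 1; col 4 → 1; col 5 → 1; col 6 → 0.
Sum: 0 + 1 + 1 + 1 + 1 + 0 = 4.
(This is the classic 6-queens count.)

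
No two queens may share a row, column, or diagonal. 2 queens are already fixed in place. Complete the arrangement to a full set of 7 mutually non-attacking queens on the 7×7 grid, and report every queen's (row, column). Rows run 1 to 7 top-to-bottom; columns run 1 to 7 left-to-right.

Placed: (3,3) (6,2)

Row 1: attacked by (3,3)→{1,3,5}; (6,2)→{2,7}. Safe: 4, 6. Place at column 6.
Row 2: attacked by (1,6)→{5,6,7}; (3,3)→{2,3,4}; (6,2)→{2,6}. Safe: 1. Place at column 1.
Row 4: attacked by (1,6)→{3,6}; (2,1)→{1,3}; (3,3)→{2,3,4}; (6,2)→{2,4}. Safe: 5, 7. Place at column 5.
Row 5: attacked by (1,6)→{2,6}; (2,1)→{1,4}; (3,3)→{1,3,5}; (4,5)→{4,5,6}; (6,2)→{1,2,3}. Safe: 7. Place at column 7.
Row 7: attacked by (1,6)→{6}; (2,1)→{1,6}; (3,3)→{3,7}; (4,5)→{2,5}; (5,7)→{5,7}; (6,2)→{1,2,3}. Safe: 4. Place at column 4.
Columns [6, 1, 3, 5, 7, 2, 4], r−c [-5, 1, 0, -1, -2, 4, 3], r+c [7, 3, 6, 9, 12, 8, 11] are all distinct, so no two queens attack.

(1,6) (2,1) (3,3) (4,5) (5,7) (6,2) (7,4)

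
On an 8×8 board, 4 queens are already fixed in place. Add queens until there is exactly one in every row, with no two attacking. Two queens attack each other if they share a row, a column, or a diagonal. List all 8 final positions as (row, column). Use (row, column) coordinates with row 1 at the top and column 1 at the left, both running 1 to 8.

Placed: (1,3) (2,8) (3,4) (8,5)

Row 4: attacked by (1,3)→{3,6}; (2,8)→{6,8}; (3,4)→{3,4,5}; (8,5)→{1,5}. Safe: 2, 7. Place at column 7.
Row 5: attacked by (1,3)→{3,7}; (2,8)→{5,8}; (3,4)→{2,4,6}; (4,7)→{6,7,8}; (8,5)→{2,5,8}. Safe: 1. Place at column 1.
Row 6: attacked by (1,3)→{3,8}; (2,8)→{4,8}; (3,4)→{1,4,7}; (4,7)→{5,7}; (5,1)→{1,2}; (8,5)→{3,5,7}. Safe: 6. Place at column 6.
Row 7: attacked by (1,3)→{3}; (2,8)→{3,8}; (3,4)→{4,8}; (4,7)→{4,7}; (5,1)→{1,3}; (6,6)→{5,6,7}; (8,5)→{4,5,6}. Safe: 2. Place at column 2.
Columns [3, 8, 4, 7, 1, 6, 2, 5], r−c [-2, -6, -1, -3, 4, 0, 5, 3], r+c [4, 10, 7, 11, 6, 12, 9, 13] are all distinct, so no two queens attack.

(1,3) (2,8) (3,4) (4,7) (5,1) (6,6) (7,2) (8,5)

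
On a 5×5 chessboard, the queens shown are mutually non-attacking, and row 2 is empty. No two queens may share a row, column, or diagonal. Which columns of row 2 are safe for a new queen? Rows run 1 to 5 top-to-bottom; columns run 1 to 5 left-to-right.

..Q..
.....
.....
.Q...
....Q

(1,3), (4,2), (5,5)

(1,3) attacks row 2 at column 3 and diagonals 2, 4.
(4,2) attacks row 2 at column 2 and diagonals 4.
(5,5) attacks row 2 at column 5 and diagonals 2.
Attacked columns: {2, 3, 4, 5}. Safe: {1}.

columns 1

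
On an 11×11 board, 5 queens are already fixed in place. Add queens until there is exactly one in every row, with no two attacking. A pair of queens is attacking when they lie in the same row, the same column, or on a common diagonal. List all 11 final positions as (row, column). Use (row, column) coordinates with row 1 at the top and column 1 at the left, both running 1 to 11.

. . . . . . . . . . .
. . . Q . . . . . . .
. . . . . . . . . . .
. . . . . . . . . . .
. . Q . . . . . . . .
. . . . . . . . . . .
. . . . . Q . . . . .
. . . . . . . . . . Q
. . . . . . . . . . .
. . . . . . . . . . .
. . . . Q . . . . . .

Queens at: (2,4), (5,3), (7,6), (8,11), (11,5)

(1,8) (2,4) (3,7) (4,10) (5,3) (6,1) (7,6) (8,11) (9,9) (10,2) (11,5)

Row 1: attacked by (2,4)→{3,4,5}; (5,3)→{3,7}; (7,6)→{6}; (8,11)→{4,11}; (11,5)→{5}. Safe: 1, 2, 8, 9, 10. Place at column 8.
Row 3: attacked by (1,8)→{6,8,10}; (2,4)→{3,4,5}; (5,3)→{1,3,5}; (7,6)→{2,6,10}; (8,11)→{6,11}; (11,5)→{5}. Safe: 7, 9. Place at column 7.
Row 4: attacked by (1,8)→{5,8,11}; (2,4)→{2,4,6}; (3,7)→{6,7,8}; (5,3)→{2,3,4}; (7,6)→{3,6,9}; (8,11)→{7,11}; (11,5)→{5}. Safe: 1, 10. Place at column 10.
Row 6: attacked by (1,8)→{3,8}; (2,4)→{4,8}; (3,7)→{4,7,10}; (4,10)→{8,10}; (5,3)→{2,3,4}; (7,6)→{5,6,7}; (8,11)→{9,11}; (11,5)→{5,10}. Safe: 1. Place at column 1.
Row 9: attacked by (1,8)→{8}; (2,4)→{4,11}; (3,7)→{1,7}; (4,10)→{5,10}; (5,3)→{3,7}; (6,1)→{1,4}; (7,6)→{4,6,8}; (8,11)→{10,11}; (11,5)→{3,5,7}. Safe: 2, 9. Place at column 9.
Row 10: attacked by (1,8)→{8}; (2,4)→{4}; (3,7)→{7}; (4,10)→{4,10}; (5,3)→{3,8}; (6,1)→{1,5}; (7,6)→{3,6,9}; (8,11)→{9,11}; (9,9)→{8,9,10}; (11,5)→{4,5,6}. Safe: 2. Place at column 2.
Columns [8, 4, 7, 10, 3, 1, 6, 11, 9, 2, 5], r−c [-7, -2, -4, -6, 2, 5, 1, -3, 0, 8, 6], r+c [9, 6, 10, 14, 8, 7, 13, 19, 18, 12, 16] are all distinct, so no two queens attack.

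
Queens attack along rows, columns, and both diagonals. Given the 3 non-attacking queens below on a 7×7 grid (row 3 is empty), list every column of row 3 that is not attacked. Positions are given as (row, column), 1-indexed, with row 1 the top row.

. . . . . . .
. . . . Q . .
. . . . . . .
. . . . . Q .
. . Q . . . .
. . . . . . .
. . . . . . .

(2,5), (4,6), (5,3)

columns 2

(2,5) attacks row 3 at column 5 and diagonals 4, 6.
(4,6) attacks row 3 at column 6 and diagonals 5, 7.
(5,3) attacks row 3 at column 3 and diagonals 1, 5.
Attacked columns: {1, 3, 4, 5, 6, 7}. Safe: {2}.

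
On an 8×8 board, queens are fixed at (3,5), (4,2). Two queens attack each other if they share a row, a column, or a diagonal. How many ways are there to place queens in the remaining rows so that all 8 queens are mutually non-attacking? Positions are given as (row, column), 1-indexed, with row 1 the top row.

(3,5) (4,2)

2

Branch on row 1: col 1 → 0; col 4 → 1; col 6 → 1; col 8 → 0.
Sum: 0 + 1 + 1 + 0 = 2.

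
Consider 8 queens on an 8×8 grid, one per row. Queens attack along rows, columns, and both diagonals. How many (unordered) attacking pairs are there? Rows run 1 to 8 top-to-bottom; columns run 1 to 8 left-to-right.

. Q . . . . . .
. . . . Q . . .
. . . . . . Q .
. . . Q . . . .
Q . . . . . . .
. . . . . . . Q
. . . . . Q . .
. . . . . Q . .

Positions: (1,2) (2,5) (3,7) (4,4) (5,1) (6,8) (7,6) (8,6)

2

Same column: (7,6)–(8,6) (column 6).
Same diagonal: (6,8)–(8,6) (|6−8| = |8−6| = 2).
Total attacking pairs: 2.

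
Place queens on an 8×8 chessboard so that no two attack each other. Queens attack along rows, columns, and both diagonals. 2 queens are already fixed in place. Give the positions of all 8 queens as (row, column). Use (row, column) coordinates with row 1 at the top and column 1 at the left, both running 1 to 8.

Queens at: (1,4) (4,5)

(1,4) (2,6) (3,1) (4,5) (5,2) (6,8) (7,3) (8,7)

Row 2: attacked by (1,4)→{3,4,5}; (4,5)→{3,5,7}. Safe: 1, 2, 6, 8. Place at column 6.
Row 3: attacked by (1,4)→{2,4,6}; (2,6)→{5,6,7}; (4,5)→{4,5,6}. Safe: 1, 3, 8. Place at column 1.
Row 5: attacked by (1,4)→{4,8}; (2,6)→{3,6}; (3,1)→{1,3}; (4,5)→{4,5,6}. Safe: 2, 7. Place at column 2.
Row 6: attacked by (1,4)→{4}; (2,6)→{2,6}; (3,1)→{1,4}; (4,5)→{3,5,7}; (5,2)→{1,2,3}. Safe: 8. Place at column 8.
Row 7: attacked by (1,4)→{4}; (2,6)→{1,6}; (3,1)→{1,5}; (4,5)→{2,5,8}; (5,2)→{2,4}; (6,8)→{7,8}. Safe: 3. Place at column 3.
Row 8: attacked by (1,4)→{4}; (2,6)→{6}; (3,1)→{1,6}; (4,5)→{1,5}; (5,2)→{2,5}; (6,8)→{6,8}; (7,3)→{2,3,4}. Safe: 7. Place at column 7.
Columns [4, 6, 1, 5, 2, 8, 3, 7], r−c [-3, -4, 2, -1, 3, -2, 4, 1], r+c [5, 8, 4, 9, 7, 14, 10, 15] are all distinct, so no two queens attack.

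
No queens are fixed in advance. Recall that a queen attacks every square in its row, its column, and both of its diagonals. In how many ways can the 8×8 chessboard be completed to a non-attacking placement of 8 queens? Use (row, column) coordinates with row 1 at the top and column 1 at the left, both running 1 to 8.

92

Branch on row 1: col 1 → 4; col 2 → 8; col 3 → 16; col 4 → 18; col 5 → 18; col 6 → 16; col 7 → 8; col 8 → 4.
Sum: 4 + 8 + 16 + 18 + 18 + 16 + 8 + 4 = 92.
(This is the classic 8-queens count.)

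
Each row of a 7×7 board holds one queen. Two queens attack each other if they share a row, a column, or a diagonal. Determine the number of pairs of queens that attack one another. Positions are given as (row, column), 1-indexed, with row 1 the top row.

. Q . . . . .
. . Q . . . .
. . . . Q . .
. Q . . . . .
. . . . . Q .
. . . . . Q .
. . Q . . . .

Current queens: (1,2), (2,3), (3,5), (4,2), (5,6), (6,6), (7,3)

6

Same column: (1,2)–(4,2) (column 2); (2,3)–(7,3) (column 3); (5,6)–(6,6) (column 6).
Same diagonal: (1,2)–(2,3) (|1−2| = |2−3| = 1); (1,2)–(5,6) (|1−5| = |2−6| = 4); (2,3)–(5,6) (|2−5| = |3−6| = 3).
Total attacking pairs: 6.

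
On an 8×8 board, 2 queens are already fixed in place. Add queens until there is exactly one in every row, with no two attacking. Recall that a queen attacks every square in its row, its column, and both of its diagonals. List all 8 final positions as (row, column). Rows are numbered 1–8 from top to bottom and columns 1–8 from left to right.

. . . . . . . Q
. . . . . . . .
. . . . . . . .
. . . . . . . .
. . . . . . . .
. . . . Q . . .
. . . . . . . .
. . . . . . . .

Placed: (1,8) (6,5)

(1,8) (2,3) (3,1) (4,6) (5,2) (6,5) (7,7) (8,4)

Row 2: attacked by (1,8)→{7,8}; (6,5)→{1,5}. Safe: 2, 3, 4, 6. Place at column 3.
Row 3: attacked by (1,8)→{6,8}; (2,3)→{2,3,4}; (6,5)→{2,5,8}. Safe: 1, 7. Place at column 1.
Row 4: attacked by (1,8)→{5,8}; (2,3)→{1,3,5}; (3,1)→{1,2}; (6,5)→{3,5,7}. Safe: 4, 6. Place at column 6.
Row 5: attacked by (1,8)→{4,8}; (2,3)→{3,6}; (3,1)→{1,3}; (4,6)→{5,6,7}; (6,5)→{4,5,6}. Safe: 2. Place at column 2.
Row 7: attacked by (1,8)→{2,8}; (2,3)→{3,8}; (3,1)→{1,5}; (4,6)→{3,6}; (5,2)→{2,4}; (6,5)→{4,5,6}. Safe: 7. Place at column 7.
Row 8: attacked by (1,8)→{1,8}; (2,3)→{3}; (3,1)→{1,6}; (4,6)→{2,6}; (5,2)→{2,5}; (6,5)→{3,5,7}; (7,7)→{6,7,8}. Safe: 4. Place at column 4.
Columns [8, 3, 1, 6, 2, 5, 7, 4], r−c [-7, -1, 2, -2, 3, 1, 0, 4], r+c [9, 5, 4, 10, 7, 11, 14, 12] are all distinct, so no two queens attack.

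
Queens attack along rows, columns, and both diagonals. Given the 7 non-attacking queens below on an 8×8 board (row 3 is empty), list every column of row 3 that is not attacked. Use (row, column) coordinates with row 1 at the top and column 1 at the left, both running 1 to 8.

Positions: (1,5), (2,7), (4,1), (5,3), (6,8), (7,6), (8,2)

(1,5) attacks row 3 at column 5 and diagonals 3, 7.
(2,7) attacks row 3 at column 7 and diagonals 6, 8.
(4,1) attacks row 3 at column 1 and diagonals 2.
(5,3) attacks row 3 at column 3 and diagonals 1, 5.
(6,8) attacks row 3 at column 8 and diagonals 5.
(7,6) attacks row 3 at column 6 and diagonals 2.
(8,2) attacks row 3 at column 2 and diagonals 7.
Attacked columns: {1, 2, 3, 5, 6, 7, 8}. Safe: {4}.

columns 4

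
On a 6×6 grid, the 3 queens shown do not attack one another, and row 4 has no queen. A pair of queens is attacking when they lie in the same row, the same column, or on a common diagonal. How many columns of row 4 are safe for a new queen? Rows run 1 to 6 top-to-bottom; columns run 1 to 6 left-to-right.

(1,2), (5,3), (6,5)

2

(1,2) attacks row 4 at column 2 and diagonals 5.
(5,3) attacks row 4 at column 3 and diagonals 2, 4.
(6,5) attacks row 4 at column 5 and diagonals 3.
Attacked columns: {2, 3, 4, 5}. Safe: {1, 6}.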